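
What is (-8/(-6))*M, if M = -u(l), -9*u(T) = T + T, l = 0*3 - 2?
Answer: -16/27 ≈ -0.59259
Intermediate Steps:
l = -2 (l = 0 - 2 = -2)
u(T) = -2*T/9 (u(T) = -(T + T)/9 = -2*T/9)
M = -4/9 (M = -(-2)*(-2)/9 = -1*4/9 = -4/9 ≈ -0.44444)
(-8/(-6))*M = (-8/(-6))*(-4/9) = -⅙*(-8)*(-4/9) = (4/3)*(-4/9) = -16/27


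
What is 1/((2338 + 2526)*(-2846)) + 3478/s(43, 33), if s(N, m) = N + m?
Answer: 633496831/13842944 ≈ 45.763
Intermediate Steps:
1/((2338 + 2526)*(-2846)) + 3478/s(43, 33) = 1/((2338 + 2526)*(-2846)) + 3478/(43 + 33) = -1/2846/4864 + 3478/76 = (1/4864)*(-1/2846) + 3478*(1/76) = -1/13842944 + 1739/38 = 633496831/13842944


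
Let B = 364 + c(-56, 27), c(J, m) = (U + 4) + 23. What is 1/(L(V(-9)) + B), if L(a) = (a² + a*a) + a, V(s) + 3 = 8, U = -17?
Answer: 1/429 ≈ 0.0023310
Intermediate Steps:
V(s) = 5 (V(s) = -3 + 8 = 5)
c(J, m) = 10 (c(J, m) = (-17 + 4) + 23 = -13 + 23 = 10)
L(a) = a + 2*a² (L(a) = (a² + a²) + a = 2*a² + a = a + 2*a²)
B = 374 (B = 364 + 10 = 374)
1/(L(V(-9)) + B) = 1/(5*(1 + 2*5) + 374) = 1/(5*(1 + 10) + 374) = 1/(5*11 + 374) = 1/(55 + 374) = 1/429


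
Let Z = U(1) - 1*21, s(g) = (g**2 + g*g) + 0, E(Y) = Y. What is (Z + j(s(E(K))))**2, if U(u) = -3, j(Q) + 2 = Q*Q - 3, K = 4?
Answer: 990025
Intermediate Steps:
s(g) = 2*g**2 (s(g) = (g**2 + g**2) + 0 = 2*g**2 + 0 = 2*g**2)
j(Q) = -5 + Q**2 (j(Q) = -2 + (Q*Q - 3) = -2 + (Q**2 - 3) = -2 + (-3 + Q**2) = -5 + Q**2)
Z = -24 (Z = -3 - 1*21 = -3 - 21 = -24)
(Z + j(s(E(K))))**2 = (-24 + (-5 + (2*4**2)**2))**2 = (-24 + (-5 + (2*16)**2))**2 = (-24 + (-5 + 32**2))**2 = (-24 + (-5 + 1024))**2 = (-24 + 1019)**2 = 995**2 = 990025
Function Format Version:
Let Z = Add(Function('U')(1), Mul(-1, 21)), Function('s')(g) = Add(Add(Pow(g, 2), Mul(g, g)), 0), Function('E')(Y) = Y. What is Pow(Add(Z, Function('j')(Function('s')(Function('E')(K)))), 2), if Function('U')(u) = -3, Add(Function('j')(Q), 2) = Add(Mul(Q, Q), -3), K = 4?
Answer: 990025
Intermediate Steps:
Function('s')(g) = Mul(2, Pow(g, 2)) (Function('s')(g) = Add(Add(Pow(g, 2), Pow(g, 2)), 0) = Add(Mul(2, Pow(g, 2)), 0) = Mul(2, Pow(g, 2)))
Function('j')(Q) = Add(-5, Pow(Q, 2)) (Function('j')(Q) = Add(-2, Add(Mul(Q, Q), -3)) = Add(-2, Add(Pow(Q, 2), -3)) = Add(-2, Add(-3, Pow(Q, 2))) = Add(-5, Pow(Q, 2)))
Z = -24 (Z = Add(-3, Mul(-1, 21)) = Add(-3, -21) = -24)
Pow(Add(Z, Function('j')(Function('s')(Function('E')(K)))), 2) = Pow(Add(-24, Add(-5, Pow(Mul(2, Pow(4, 2)), 2))), 2) = Pow(Add(-24, Add(-5, Pow(Mul(2, 16), 2))), 2) = Pow(Add(-24, Add(-5, Pow(32, 2))), 2) = Pow(Add(-24, Add(-5, 1024)), 2) = Pow(Add(-24, 1019), 2) = Pow(995, 2) = 990025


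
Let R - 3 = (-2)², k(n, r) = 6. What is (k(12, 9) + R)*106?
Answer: 1378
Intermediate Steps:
R = 7 (R = 3 + (-2)² = 3 + 4 = 7)
(k(12, 9) + R)*106 = (6 + 7)*106 = 13*106 = 1378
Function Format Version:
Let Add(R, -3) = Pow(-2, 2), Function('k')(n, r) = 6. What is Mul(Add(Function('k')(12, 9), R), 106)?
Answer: 1378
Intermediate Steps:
R = 7 (R = Add(3, Pow(-2, 2)) = Add(3, 4) = 7)
Mul(Add(Function('k')(12, 9), R), 106) = Mul(Add(6, 7), 106) = Mul(13, 106) = 1378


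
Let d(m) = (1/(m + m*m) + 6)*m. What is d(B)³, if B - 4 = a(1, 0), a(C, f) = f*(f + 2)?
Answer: 1771561/125 ≈ 14172.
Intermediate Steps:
a(C, f) = f*(2 + f)
B = 4 (B = 4 + 0*(2 + 0) = 4 + 0*2 = 4 + 0 = 4)
d(m) = m*(6 + 1/(m + m²)) (d(m) = (1/(m + m²) + 6)*m = (6 + 1/(m + m²))*m = m*(6 + 1/(m + m²)))
d(B)³ = ((1 + 6*4 + 6*4²)/(1 + 4))³ = ((1 + 24 + 6*16)/5)³ = ((1 + 24 + 96)/5)³ = ((⅕)*121)³ = (121/5)³ = 1771561/125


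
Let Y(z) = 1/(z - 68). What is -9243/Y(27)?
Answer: 378963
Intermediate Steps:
Y(z) = 1/(-68 + z)
-9243/Y(27) = -9243/(1/(-68 + 27)) = -9243/(1/(-41)) = -9243/(-1/41) = -9243*(-41) = 378963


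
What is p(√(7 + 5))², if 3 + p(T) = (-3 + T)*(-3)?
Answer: 144 - 72*√3 ≈ 19.292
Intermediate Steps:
p(T) = 6 - 3*T (p(T) = -3 + (-3 + T)*(-3) = -3 + (9 - 3*T) = 6 - 3*T)
p(√(7 + 5))² = (6 - 3*√(7 + 5))² = (6 - 6*√3)²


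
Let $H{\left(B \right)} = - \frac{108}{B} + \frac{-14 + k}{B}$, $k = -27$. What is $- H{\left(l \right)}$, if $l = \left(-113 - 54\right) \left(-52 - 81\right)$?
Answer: $\frac{149}{22211} \approx 0.0067084$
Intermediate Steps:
$l = 22211$ ($l = \left(-167\right) \left(-133\right) = 22211$)
$H{\left(B \right)} = - \frac{149}{B}$ ($H{\left(B \right)} = - \frac{108}{B} + \frac{-14 - 27}{B} = - \frac{108}{B} - \frac{41}{B} = - \frac{149}{B}$)
$- H{\left(l \right)} = - \frac{-149}{22211} = \left(-1\right) \left(- \frac{149}{22211}\right) = \frac{149}{22211}$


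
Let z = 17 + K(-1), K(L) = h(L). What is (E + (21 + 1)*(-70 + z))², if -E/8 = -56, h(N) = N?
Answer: 547600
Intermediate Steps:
K(L) = L
z = 16 (z = 17 - 1 = 16)
E = 448 (E = -8*(-56) = 448)
(E + (21 + 1)*(-70 + z))² = (448 + (21 + 1)*(-70 + 16))² = (448 + 22*(-54))² = (448 - 1188)² = (-740)² = 547600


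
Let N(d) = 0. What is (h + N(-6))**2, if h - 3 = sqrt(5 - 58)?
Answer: (3 + I*sqrt(53))**2 ≈ -44.0 + 43.681*I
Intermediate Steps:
h = 3 + I*sqrt(53) (h = 3 + sqrt(5 - 58) = 3 + sqrt(-53) = 3 + I*sqrt(53) ≈ 3.0 + 7.2801*I)
(h + N(-6))**2 = ((3 + I*sqrt(53)) + 0)**2 = (3 + I*sqrt(53))**2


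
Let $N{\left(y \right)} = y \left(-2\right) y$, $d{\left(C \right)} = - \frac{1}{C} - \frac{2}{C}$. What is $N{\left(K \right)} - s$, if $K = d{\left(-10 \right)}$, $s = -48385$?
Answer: $\frac{2419241}{50} \approx 48385.0$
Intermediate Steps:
$d{\left(C \right)} = - \frac{3}{C}$
$K = \frac{3}{10}$ ($K = - \frac{3}{-10} = \left(-3\right) \left(- \frac{1}{10}\right) = \frac{3}{10} \approx 0.3$)
$N{\left(y \right)} = - 2 y^{2}$ ($N{\left(y \right)} = - 2 y y = - 2 y^{2}$)
$N{\left(K \right)} - s = - 2 \left(\frac{3}{10}\right)^{2} - -48385 = \left(-2\right) \frac{9}{100} + 48385 = - \frac{9}{50} + 48385 = \frac{2419241}{50}$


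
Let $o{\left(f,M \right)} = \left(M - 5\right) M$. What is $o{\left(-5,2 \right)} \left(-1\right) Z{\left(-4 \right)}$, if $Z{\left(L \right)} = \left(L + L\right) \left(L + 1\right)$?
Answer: $144$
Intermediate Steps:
$o{\left(f,M \right)} = M \left(-5 + M\right)$ ($o{\left(f,M \right)} = \left(-5 + M\right) M = M \left(-5 + M\right)$)
$Z{\left(L \right)} = 2 L \left(1 + L\right)$
$o{\left(-5,2 \right)} \left(-1\right) Z{\left(-4 \right)} = 2 \left(-5 + 2\right) \left(-1\right) 2 \left(-4\right) \left(1 - 4\right) = 2 \left(-3\right) \left(-1\right) 2 \left(-4\right) \left(-3\right) = \left(-6\right) \left(-1\right) 24 = 6 \cdot 24 = 144$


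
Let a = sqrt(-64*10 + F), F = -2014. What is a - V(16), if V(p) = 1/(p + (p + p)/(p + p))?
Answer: -1/17 + I*sqrt(2654) ≈ -0.058824 + 51.517*I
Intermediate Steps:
V(p) = 1/(1 + p) (V(p) = 1/(p + (2*p)/((2*p))) = 1/(p + (2*p)*(1/(2*p))) = 1/(p + 1) = 1/(1 + p))
a = I*sqrt(2654) (a = sqrt(-64*10 - 2014) = sqrt(-640 - 2014) = sqrt(-2654) = I*sqrt(2654) ≈ 51.517*I)
a - V(16) = I*sqrt(2654) - 1/(1 + 16) = I*sqrt(2654) - 1/17 = -1/17 + I*sqrt(2654)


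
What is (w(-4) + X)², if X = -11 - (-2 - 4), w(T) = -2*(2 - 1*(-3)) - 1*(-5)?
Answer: 100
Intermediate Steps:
w(T) = -5 (w(T) = -2*(2 + 3) + 5 = -2*5 + 5 = -10 + 5 = -5)
X = -5 (X = -11 - (-6) = -11 - 1*(-6) = -11 + 6 = -5)
(w(-4) + X)² = (-5 - 5)² = (-10)² = 100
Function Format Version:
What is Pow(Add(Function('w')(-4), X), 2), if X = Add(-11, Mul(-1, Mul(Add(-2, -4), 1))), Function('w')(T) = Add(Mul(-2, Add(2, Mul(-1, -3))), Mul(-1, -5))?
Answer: 100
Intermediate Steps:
Function('w')(T) = -5 (Function('w')(T) = Add(Mul(-2, Add(2, 3)), 5) = Add(Mul(-2, 5), 5) = Add(-10, 5) = -5)
X = -5 (X = Add(-11, Mul(-1, Mul(-6, 1))) = Add(-11, Mul(-1, -6)) = Add(-11, 6) = -5)
Pow(Add(Function('w')(-4), X), 2) = Pow(Add(-5, -5), 2) = Pow(-10, 2) = 100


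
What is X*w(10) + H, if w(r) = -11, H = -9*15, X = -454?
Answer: 4859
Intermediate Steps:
H = -135
X*w(10) + H = -454*(-11) - 135 = 4994 - 135 = 4859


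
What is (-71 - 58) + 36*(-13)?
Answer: -597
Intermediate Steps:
(-71 - 58) + 36*(-13) = -129 - 468 = -597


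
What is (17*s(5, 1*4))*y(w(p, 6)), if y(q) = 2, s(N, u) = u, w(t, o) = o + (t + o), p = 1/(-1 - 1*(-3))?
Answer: 136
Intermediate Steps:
p = ½ (p = 1/(-1 + 3) = 1/2 = ½ ≈ 0.50000)
w(t, o) = t + 2*o (w(t, o) = o + (o + t) = t + 2*o)
(17*s(5, 1*4))*y(w(p, 6)) = (17*(1*4))*2 = (17*4)*2 = 68*2 = 136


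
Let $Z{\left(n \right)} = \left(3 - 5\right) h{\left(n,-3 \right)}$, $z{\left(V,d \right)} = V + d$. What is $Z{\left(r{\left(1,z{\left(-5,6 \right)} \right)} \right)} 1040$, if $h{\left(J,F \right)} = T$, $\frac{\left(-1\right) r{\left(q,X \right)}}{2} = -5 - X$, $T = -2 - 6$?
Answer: $16640$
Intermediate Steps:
$T = -8$ ($T = -2 - 6 = -8$)
$r{\left(q,X \right)} = 10 + 2 X$ ($r{\left(q,X \right)} = - 2 \left(-5 - X\right) = 10 + 2 X$)
$h{\left(J,F \right)} = -8$
$Z{\left(n \right)} = 16$ ($Z{\left(n \right)} = \left(3 - 5\right) \left(-8\right) = \left(-2\right) \left(-8\right) = 16$)
$Z{\left(r{\left(1,z{\left(-5,6 \right)} \right)} \right)} 1040 = 16 \cdot 1040 = 16640$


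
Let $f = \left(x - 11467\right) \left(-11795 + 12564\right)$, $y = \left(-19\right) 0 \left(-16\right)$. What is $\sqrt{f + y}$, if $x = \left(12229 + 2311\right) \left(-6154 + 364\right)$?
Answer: $i \sqrt{64748313523} \approx 2.5446 \cdot 10^{5} i$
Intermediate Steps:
$y = 0$ ($y = 0 \left(-16\right) = 0$)
$x = -84186600$ ($x = 14540 \left(-5790\right) = -84186600$)
$f = -64748313523$ ($f = \left(-84186600 - 11467\right) \left(-11795 + 12564\right) = \left(-84198067\right) 769 = -64748313523$)
$\sqrt{f + y} = \sqrt{-64748313523 + 0} = \sqrt{-64748313523} = i \sqrt{64748313523}$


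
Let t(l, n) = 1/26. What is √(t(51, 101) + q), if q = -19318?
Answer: I*√13058942/26 ≈ 138.99*I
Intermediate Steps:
t(l, n) = 1/26
√(t(51, 101) + q) = √(1/26 - 19318) = √(-502267/26) = I*√13058942/26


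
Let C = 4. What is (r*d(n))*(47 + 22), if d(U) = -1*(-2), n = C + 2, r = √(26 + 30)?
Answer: 276*√14 ≈ 1032.7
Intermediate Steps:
r = 2*√14 (r = √56 = 2*√14 ≈ 7.4833)
n = 6 (n = 4 + 2 = 6)
d(U) = 2
(r*d(n))*(47 + 22) = ((2*√14)*2)*(47 + 22) = (4*√14)*69 = 276*√14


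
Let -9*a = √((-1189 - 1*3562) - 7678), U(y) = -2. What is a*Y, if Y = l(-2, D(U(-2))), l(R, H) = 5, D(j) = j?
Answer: -5*I*√1381/3 ≈ -61.936*I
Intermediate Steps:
Y = 5
a = -I*√1381/3 (a = -√((-1189 - 1*3562) - 7678)/9 = -√((-1189 - 3562) - 7678)/9 = -√(-4751 - 7678)/9 = -I*√1381/3 ≈ -12.387*I)
a*Y = -I*√1381/3*5 = -5*I*√1381/3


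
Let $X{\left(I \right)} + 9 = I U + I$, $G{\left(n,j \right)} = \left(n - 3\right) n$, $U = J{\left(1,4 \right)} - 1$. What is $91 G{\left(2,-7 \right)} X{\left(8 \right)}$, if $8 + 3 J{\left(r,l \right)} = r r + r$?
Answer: $4550$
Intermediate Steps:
$J{\left(r,l \right)} = - \frac{8}{3} + \frac{r}{3} + \frac{r^{2}}{3}$ ($J{\left(r,l \right)} = - \frac{8}{3} + \frac{r r + r}{3} = - \frac{8}{3} + \frac{r^{2} + r}{3} = - \frac{8}{3} + \frac{r + r^{2}}{3} = - \frac{8}{3} + \left(\frac{r}{3} + \frac{r^{2}}{3}\right) = - \frac{8}{3} + \frac{r}{3} + \frac{r^{2}}{3}$)
$U = -3$ ($U = \left(- \frac{8}{3} + \frac{1}{3} \cdot 1 + \frac{1^{2}}{3}\right) - 1 = \left(- \frac{8}{3} + \frac{1}{3} + \frac{1}{3} \cdot 1\right) - 1 = \left(- \frac{8}{3} + \frac{1}{3} + \frac{1}{3}\right) - 1 = -2 - 1 = -3$)
$G{\left(n,j \right)} = n \left(-3 + n\right)$ ($G{\left(n,j \right)} = \left(-3 + n\right) n = n \left(-3 + n\right)$)
$X{\left(I \right)} = -9 - 2 I$ ($X{\left(I \right)} = -9 + \left(I \left(-3\right) + I\right) = -9 + \left(- 3 I + I\right) = -9 - 2 I$)
$91 G{\left(2,-7 \right)} X{\left(8 \right)} = 91 \cdot 2 \left(-3 + 2\right) \left(-9 - 16\right) = 91 \cdot 2 \left(-1\right) \left(-9 - 16\right) = 91 \left(-2\right) \left(-25\right) = \left(-182\right) \left(-25\right) = 4550$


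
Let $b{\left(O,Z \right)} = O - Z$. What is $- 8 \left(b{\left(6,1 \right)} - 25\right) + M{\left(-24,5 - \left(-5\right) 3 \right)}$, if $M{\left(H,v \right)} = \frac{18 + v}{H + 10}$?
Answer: $\frac{1101}{7} \approx 157.29$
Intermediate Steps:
$M{\left(H,v \right)} = \frac{18 + v}{10 + H}$
$- 8 \left(b{\left(6,1 \right)} - 25\right) + M{\left(-24,5 - \left(-5\right) 3 \right)} = - 8 \left(\left(6 - 1\right) - 25\right) + \frac{18 - \left(-5 - 15\right)}{10 - 24} = - 8 \left(\left(6 - 1\right) - 25\right) + \frac{18 + \left(5 - -15\right)}{-14} = - 8 \left(5 - 25\right) - \frac{18 + \left(5 + 15\right)}{14} = \left(-8\right) \left(-20\right) - \frac{18 + 20}{14} = 160 - \frac{19}{7} = \frac{1101}{7}$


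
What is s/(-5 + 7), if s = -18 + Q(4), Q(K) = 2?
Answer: -8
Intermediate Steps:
s = -16 (s = -18 + 2 = -16)
s/(-5 + 7) = -16/(-5 + 7) = -16/2 = -16*½ = -8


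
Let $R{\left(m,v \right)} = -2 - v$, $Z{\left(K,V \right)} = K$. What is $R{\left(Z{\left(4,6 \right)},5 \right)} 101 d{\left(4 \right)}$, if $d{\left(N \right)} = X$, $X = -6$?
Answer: $4242$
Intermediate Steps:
$d{\left(N \right)} = -6$
$R{\left(Z{\left(4,6 \right)},5 \right)} 101 d{\left(4 \right)} = \left(-2 - 5\right) 101 \left(-6\right) = \left(-7\right) 101 \left(-6\right) = \left(-707\right) \left(-6\right) = 4242$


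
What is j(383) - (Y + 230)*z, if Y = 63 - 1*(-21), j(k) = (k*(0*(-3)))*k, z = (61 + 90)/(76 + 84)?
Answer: -23707/80 ≈ -296.34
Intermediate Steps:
z = 151/160 ≈ 0.94375
j(k) = 0 (j(k) = (k*0)*k = 0*k = 0)
Y = 84 (Y = 63 + 21 = 84)
j(383) - (Y + 230)*z = 0 - (84 + 230)*151/160 = 0 - 314*151/160 = 0 - 1*23707/80 = 0 - 23707/80 = -23707/80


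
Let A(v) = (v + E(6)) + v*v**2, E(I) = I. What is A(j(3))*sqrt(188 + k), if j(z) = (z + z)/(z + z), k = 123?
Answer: 8*sqrt(311) ≈ 141.08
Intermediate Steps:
j(z) = 1 (j(z) = (2*z)/((2*z)) = (2*z)*(1/(2*z)) = 1)
A(v) = 6 + v + v**3 (A(v) = (v + 6) + v*v**2 = (6 + v) + v**3 = 6 + v + v**3)
A(j(3))*sqrt(188 + k) = (6 + 1 + 1**3)*sqrt(188 + 123) = (6 + 1 + 1)*sqrt(311) = 8*sqrt(311)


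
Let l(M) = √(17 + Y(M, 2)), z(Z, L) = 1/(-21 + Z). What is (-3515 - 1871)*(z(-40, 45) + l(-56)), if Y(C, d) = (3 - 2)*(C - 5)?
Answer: 5386/61 - 10772*I*√11 ≈ 88.295 - 35727.0*I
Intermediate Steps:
Y(C, d) = -5 + C (Y(C, d) = 1*(-5 + C) = -5 + C)
l(M) = √(12 + M) (l(M) = √(17 + (-5 + M)) = √(12 + M))
(-3515 - 1871)*(z(-40, 45) + l(-56)) = (-3515 - 1871)*(1/(-21 - 40) + √(12 - 56)) = -5386*(1/(-61) + √(-44)) = -5386*(-1/61 + 2*I*√11) = 5386/61 - 10772*I*√11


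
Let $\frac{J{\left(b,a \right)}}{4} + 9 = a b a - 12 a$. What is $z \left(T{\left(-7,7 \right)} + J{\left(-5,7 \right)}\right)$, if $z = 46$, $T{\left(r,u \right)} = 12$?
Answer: $-61640$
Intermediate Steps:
$J{\left(b,a \right)} = -36 - 48 a + 4 b a^{2}$ ($J{\left(b,a \right)} = -36 + 4 \left(a b a - 12 a\right) = -36 + 4 \left(b a^{2} - 12 a\right) = -36 + 4 \left(- 12 a + b a^{2}\right) = -36 + \left(- 48 a + 4 b a^{2}\right) = -36 - 48 a + 4 b a^{2}$)
$z \left(T{\left(-7,7 \right)} + J{\left(-5,7 \right)}\right) = 46 \left(12 - \left(372 + 980\right)\right) = 46 \left(12 - 1352\right) = 46 \left(-1340\right) = -61640$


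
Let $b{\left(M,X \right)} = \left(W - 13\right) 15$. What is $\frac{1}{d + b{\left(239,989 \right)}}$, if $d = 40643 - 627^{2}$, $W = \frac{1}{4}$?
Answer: $- \frac{4}{1410709} \approx -2.8355 \cdot 10^{-6}$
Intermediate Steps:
$W = \frac{1}{4} \approx 0.25$
$b{\left(M,X \right)} = - \frac{765}{4}$ ($b{\left(M,X \right)} = \left(\frac{1}{4} - 13\right) 15 = \left(- \frac{51}{4}\right) 15 = - \frac{765}{4}$)
$d = -352486$ ($d = 40643 - 393129 = -352486$)
$\frac{1}{d + b{\left(239,989 \right)}} = \frac{1}{-352486 - \frac{765}{4}} = \frac{1}{- \frac{1410709}{4}} = - \frac{4}{1410709}$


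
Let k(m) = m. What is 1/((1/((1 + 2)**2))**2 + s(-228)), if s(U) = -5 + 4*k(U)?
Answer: -81/74276 ≈ -0.0010905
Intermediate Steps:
s(U) = -5 + 4*U
1/((1/((1 + 2)**2))**2 + s(-228)) = 1/((1/((1 + 2)**2))**2 + (-5 + 4*(-228))) = 1/((1/(3**2))**2 + (-5 - 912)) = 1/((1/9)**2 - 917) = 1/(1/81 - 917) = 1/(-74276/81) = -81/74276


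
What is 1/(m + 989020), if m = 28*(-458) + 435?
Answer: 1/976631 ≈ 1.0239e-6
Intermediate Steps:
m = -12389 (m = -12824 + 435 = -12389)
1/(m + 989020) = 1/(-12389 + 989020) = 1/976631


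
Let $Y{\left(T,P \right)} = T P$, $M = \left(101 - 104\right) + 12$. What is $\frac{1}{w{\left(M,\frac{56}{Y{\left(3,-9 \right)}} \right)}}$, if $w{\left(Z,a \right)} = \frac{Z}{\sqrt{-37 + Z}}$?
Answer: $\frac{2 i \sqrt{7}}{9} \approx 0.58794 i$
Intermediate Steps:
$M = 9$ ($M = -3 + 12 = 9$)
$Y{\left(T,P \right)} = P T$
$w{\left(Z,a \right)} = \frac{Z}{\sqrt{-37 + Z}}$
$\frac{1}{w{\left(M,\frac{56}{Y{\left(3,-9 \right)}} \right)}} = \frac{1}{9 \frac{1}{\sqrt{-37 + 9}}} = \frac{1}{9 \frac{1}{\sqrt{-28}}} = \frac{1}{9 \left(- \frac{i \sqrt{7}}{14}\right)} = \frac{1}{\left(- \frac{9}{14}\right) i \sqrt{7}} = \frac{2 i \sqrt{7}}{9}$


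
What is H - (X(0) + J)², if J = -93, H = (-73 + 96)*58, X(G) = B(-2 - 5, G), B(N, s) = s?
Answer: -7315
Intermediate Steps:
X(G) = G
H = 1334 (H = 23*58 = 1334)
H - (X(0) + J)² = 1334 - (0 - 93)² = 1334 - 1*(-93)² = 1334 - 1*8649 = 1334 - 8649 = -7315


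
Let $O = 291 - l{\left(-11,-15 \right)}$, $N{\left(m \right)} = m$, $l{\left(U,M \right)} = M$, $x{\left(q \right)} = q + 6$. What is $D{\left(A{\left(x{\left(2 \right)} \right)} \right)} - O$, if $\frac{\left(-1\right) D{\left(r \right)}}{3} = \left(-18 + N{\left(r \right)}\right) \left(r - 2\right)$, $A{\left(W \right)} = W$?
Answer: $-126$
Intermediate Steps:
$x{\left(q \right)} = 6 + q$
$D{\left(r \right)} = - 3 \left(-18 + r\right) \left(-2 + r\right)$ ($D{\left(r \right)} = - 3 \left(-18 + r\right) \left(r - 2\right) = - 3 \left(-18 + r\right) \left(-2 + r\right)$)
$O = 306$ ($O = 291 - -15 = 291 + 15 = 306$)
$D{\left(A{\left(x{\left(2 \right)} \right)} \right)} - O = \left(-108 - 3 \left(6 + 2\right)^{2} + 60 \left(6 + 2\right)\right) - 306 = \left(-108 - 3 \cdot 8^{2} + 60 \cdot 8\right) - 306 = \left(-108 - 192 + 480\right) - 306 = 180 - 306 = -126$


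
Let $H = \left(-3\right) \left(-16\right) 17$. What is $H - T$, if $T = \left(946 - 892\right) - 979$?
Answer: $1741$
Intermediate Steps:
$H = 816$ ($H = 48 \cdot 17 = 816$)
$T = -925$ ($T = 54 - 979 = -925$)
$H - T = 816 - -925 = 816 + 925 = 1741$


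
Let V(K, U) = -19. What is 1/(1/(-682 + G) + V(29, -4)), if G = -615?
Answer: -1297/24644 ≈ -0.052629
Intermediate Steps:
1/(1/(-682 + G) + V(29, -4)) = 1/(1/(-682 - 615) - 19) = 1/(1/(-1297) - 19) = 1/(-1/1297 - 19) = 1/(-24644/1297) = -1297/24644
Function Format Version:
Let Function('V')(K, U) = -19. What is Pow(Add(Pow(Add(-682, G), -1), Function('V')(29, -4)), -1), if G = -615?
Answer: Rational(-1297, 24644) ≈ -0.052629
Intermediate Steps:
Pow(Add(Pow(Add(-682, G), -1), Function('V')(29, -4)), -1) = Pow(Add(Pow(Add(-682, -615), -1), -19), -1) = Pow(Add(Pow(-1297, -1), -19), -1) = Pow(Add(Rational(-1, 1297), -19), -1) = Pow(Rational(-24644, 1297), -1) = Rational(-1297, 24644)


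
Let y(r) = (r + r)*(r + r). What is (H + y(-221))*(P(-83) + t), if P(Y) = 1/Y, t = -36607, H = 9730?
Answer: -623153917908/83 ≈ -7.5079e+9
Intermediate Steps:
y(r) = 4*r² (y(r) = (2*r)*(2*r) = 4*r²)
(H + y(-221))*(P(-83) + t) = (9730 + 4*(-221)²)*(1/(-83) - 36607) = (9730 + 4*48841)*(-1/83 - 36607) = (9730 + 195364)*(-3038382/83) = 205094*(-3038382/83) = -623153917908/83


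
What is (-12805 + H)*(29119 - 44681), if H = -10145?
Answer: 357147900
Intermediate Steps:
(-12805 + H)*(29119 - 44681) = (-12805 - 10145)*(29119 - 44681) = -22950*(-15562) = 357147900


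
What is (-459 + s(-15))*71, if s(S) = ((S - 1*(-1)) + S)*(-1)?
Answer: -30530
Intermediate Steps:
s(S) = -1 - 2*S (s(S) = ((S + 1) + S)*(-1) = ((1 + S) + S)*(-1) = (1 + 2*S)*(-1) = -1 - 2*S)
(-459 + s(-15))*71 = (-459 + (-1 - 2*(-15)))*71 = (-459 + (-1 + 30))*71 = (-459 + 29)*71 = -430*71 = -30530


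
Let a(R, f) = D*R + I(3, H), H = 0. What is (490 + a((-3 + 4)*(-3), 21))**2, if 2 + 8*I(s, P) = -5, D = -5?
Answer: 16265089/64 ≈ 2.5414e+5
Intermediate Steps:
I(s, P) = -7/8 (I(s, P) = -1/4 + (1/8)*(-5) = -1/4 - 5/8 = -7/8)
a(R, f) = -7/8 - 5*R (a(R, f) = -5*R - 7/8 = -7/8 - 5*R)
(490 + a((-3 + 4)*(-3), 21))**2 = (490 + (-7/8 - 5*(-3 + 4)*(-3)))**2 = (490 + (-7/8 - 5*(-3)))**2 = (490 + (-7/8 + 15))**2 = (490 + 113/8)**2 = (4033/8)**2 = 16265089/64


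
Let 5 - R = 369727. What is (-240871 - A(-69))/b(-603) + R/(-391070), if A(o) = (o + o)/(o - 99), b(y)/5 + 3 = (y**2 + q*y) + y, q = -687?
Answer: 250629915169/283700323648 ≈ 0.88343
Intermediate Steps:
R = -369722 (R = 5 - 1*369727 = 5 - 369727 = -369722)
b(y) = -15 - 3430*y + 5*y**2 (b(y) = -15 + 5*((y**2 - 687*y) + y) = -15 + 5*(y**2 - 686*y) = -15 + (-3430*y + 5*y**2) = -15 - 3430*y + 5*y**2)
A(o) = 2*o/(-99 + o) (A(o) = (2*o)/(-99 + o) = 2*o/(-99 + o))
(-240871 - A(-69))/b(-603) + R/(-391070) = (-240871 - 2*(-69)/(-99 - 69))/(-15 - 3430*(-603) + 5*(-603)**2) - 369722/(-391070) = (-240871 - 2*(-69)/(-168))/(-15 + 2068290 + 5*363609) - 369722*(-1/391070) = (-240871 - 2*(-69)*(-1)/168)/(-15 + 2068290 + 1818045) + 184861/195535 = (-240871 - 1*23/28)/3886320 + 184861/195535 = (-240871 - 23/28)*(1/3886320) + 184861/195535 = -6744411/28*1/3886320 + 184861/195535 = -2248137/36272320 + 184861/195535 = 250629915169/283700323648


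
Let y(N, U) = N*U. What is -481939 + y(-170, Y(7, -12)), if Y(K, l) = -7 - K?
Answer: -479559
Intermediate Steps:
-481939 + y(-170, Y(7, -12)) = -481939 - 170*(-7 - 1*7) = -481939 - 170*(-7 - 7) = -481939 - 170*(-14) = -481939 + 2380 = -479559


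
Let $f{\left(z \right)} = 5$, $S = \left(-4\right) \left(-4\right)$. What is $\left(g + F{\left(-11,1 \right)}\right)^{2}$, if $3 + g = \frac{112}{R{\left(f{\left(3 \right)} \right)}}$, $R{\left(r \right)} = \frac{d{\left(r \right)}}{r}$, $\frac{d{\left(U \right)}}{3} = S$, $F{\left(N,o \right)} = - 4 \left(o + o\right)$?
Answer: $\frac{4}{9} \approx 0.44444$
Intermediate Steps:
$F{\left(N,o \right)} = - 8 o$ ($F{\left(N,o \right)} = - 4 \cdot 2 o = - 8 o$)
$S = 16$
$d{\left(U \right)} = 48$ ($d{\left(U \right)} = 3 \cdot 16 = 48$)
$R{\left(r \right)} = \frac{48}{r}$
$g = \frac{26}{3}$ ($g = -3 + \frac{112}{48 \cdot \frac{1}{5}} = -3 + \frac{112}{\frac{48}{5}} = -3 + 112 \cdot \frac{5}{48} = -3 + \frac{35}{3} = \frac{26}{3} \approx 8.6667$)
$\left(g + F{\left(-11,1 \right)}\right)^{2} = \left(\frac{26}{3} - 8\right)^{2} = \left(\frac{2}{3}\right)^{2} = \frac{4}{9}$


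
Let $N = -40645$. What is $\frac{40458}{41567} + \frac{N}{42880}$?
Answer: $\frac{9069665}{356478592} \approx 0.025442$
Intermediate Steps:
$\frac{40458}{41567} + \frac{N}{42880} = \frac{40458}{41567} - \frac{40645}{42880} = 40458 \cdot \frac{1}{41567} - \frac{8129}{8576} = \frac{40458}{41567} - \frac{8129}{8576} = \frac{9069665}{356478592}$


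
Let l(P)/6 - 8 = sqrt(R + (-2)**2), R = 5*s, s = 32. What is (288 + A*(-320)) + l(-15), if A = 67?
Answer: -21104 + 12*sqrt(41) ≈ -21027.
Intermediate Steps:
R = 160 (R = 5*32 = 160)
l(P) = 48 + 12*sqrt(41) (l(P) = 48 + 6*sqrt(160 + (-2)**2) = 48 + 6*sqrt(160 + 4) = 48 + 6*sqrt(164) = 48 + 6*(2*sqrt(41)) = 48 + 12*sqrt(41))
(288 + A*(-320)) + l(-15) = (288 + 67*(-320)) + (48 + 12*sqrt(41)) = (288 - 21440) + (48 + 12*sqrt(41)) = -21152 + (48 + 12*sqrt(41)) = -21104 + 12*sqrt(41)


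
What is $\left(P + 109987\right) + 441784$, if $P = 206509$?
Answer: $758280$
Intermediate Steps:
$\left(P + 109987\right) + 441784 = \left(206509 + 109987\right) + 441784 = 316496 + 441784 = 758280$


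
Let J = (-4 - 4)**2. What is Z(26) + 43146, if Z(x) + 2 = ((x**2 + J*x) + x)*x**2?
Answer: 1642560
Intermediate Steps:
J = 64 (J = (-8)**2 = 64)
Z(x) = -2 + x**2*(x**2 + 65*x) (Z(x) = -2 + ((x**2 + 64*x) + x)*x**2 = -2 + (x**2 + 65*x)*x**2 = -2 + x**2*(x**2 + 65*x))
Z(26) + 43146 = (-2 + 26**4 + 65*26**3) + 43146 = (-2 + 456976 + 65*17576) + 43146 = (-2 + 456976 + 1142440) + 43146 = 1599414 + 43146 = 1642560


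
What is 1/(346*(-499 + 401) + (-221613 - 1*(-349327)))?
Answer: 1/93806 ≈ 1.0660e-5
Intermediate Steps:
1/(346*(-499 + 401) + (-221613 - 1*(-349327))) = 1/(346*(-98) + (-221613 + 349327)) = 1/(-33908 + 127714) = 1/93806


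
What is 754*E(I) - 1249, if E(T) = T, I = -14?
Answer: -11805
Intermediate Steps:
754*E(I) - 1249 = 754*(-14) - 1249 = -10556 - 1249 = -11805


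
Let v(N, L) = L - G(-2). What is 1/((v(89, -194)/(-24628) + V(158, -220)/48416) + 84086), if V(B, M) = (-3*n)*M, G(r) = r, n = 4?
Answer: 18631082/1566614322205 ≈ 1.1893e-5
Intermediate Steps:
v(N, L) = 2 + L (v(N, L) = L - 1*(-2) = L + 2 = 2 + L)
V(B, M) = -12*M (V(B, M) = (-3*4)*M = -12*M)
1/((v(89, -194)/(-24628) + V(158, -220)/48416) + 84086) = 1/(((2 - 194)/(-24628) - 12*(-220)/48416) + 84086) = 1/((-192*(-1/24628) + 2640*(1/48416)) + 84086) = 1/((48/6157 + 165/3026) + 84086) = 1/(1161153/18631082 + 84086) = 1/(1566614322205/18631082) = 18631082/1566614322205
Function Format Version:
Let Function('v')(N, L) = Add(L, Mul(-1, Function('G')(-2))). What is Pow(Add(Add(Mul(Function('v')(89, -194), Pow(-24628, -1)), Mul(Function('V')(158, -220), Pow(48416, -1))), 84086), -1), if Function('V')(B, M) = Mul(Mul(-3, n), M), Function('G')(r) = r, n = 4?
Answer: Rational(18631082, 1566614322205) ≈ 1.1893e-5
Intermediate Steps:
Function('v')(N, L) = Add(2, L) (Function('v')(N, L) = Add(L, Mul(-1, -2)) = Add(L, 2) = Add(2, L))
Function('V')(B, M) = Mul(-12, M) (Function('V')(B, M) = Mul(Mul(-3, 4), M) = Mul(-12, M))
Pow(Add(Add(Mul(Function('v')(89, -194), Pow(-24628, -1)), Mul(Function('V')(158, -220), Pow(48416, -1))), 84086), -1) = Pow(Add(Add(Mul(Add(2, -194), Pow(-24628, -1)), Mul(Mul(-12, -220), Pow(48416, -1))), 84086), -1) = Pow(Add(Add(Mul(-192, Rational(-1, 24628)), Mul(2640, Rational(1, 48416))), 84086), -1) = Pow(Add(Add(Rational(48, 6157), Rational(165, 3026)), 84086), -1) = Pow(Add(Rational(1161153, 18631082), 84086), -1) = Pow(Rational(1566614322205, 18631082), -1) = Rational(18631082, 1566614322205)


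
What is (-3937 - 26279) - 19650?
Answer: -49866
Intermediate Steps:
(-3937 - 26279) - 19650 = -30216 - 19650 = -49866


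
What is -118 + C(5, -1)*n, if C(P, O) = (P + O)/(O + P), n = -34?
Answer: -152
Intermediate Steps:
C(P, O) = 1 (C(P, O) = (O + P)/(O + P) = 1)
-118 + C(5, -1)*n = -118 + 1*(-34) = -118 - 34 = -152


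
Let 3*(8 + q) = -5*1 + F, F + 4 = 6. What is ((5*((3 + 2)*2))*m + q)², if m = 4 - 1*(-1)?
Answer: 58081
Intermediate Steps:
F = 2 (F = -4 + 6 = 2)
q = -9 (q = -8 + (-5*1 + 2)/3 = -8 + (-5 + 2)/3 = -8 + (⅓)*(-3) = -8 - 1 = -9)
m = 5 (m = 4 + 1 = 5)
((5*((3 + 2)*2))*m + q)² = ((5*((3 + 2)*2))*5 - 9)² = ((5*(5*2))*5 - 9)² = ((5*10)*5 - 9)² = (50*5 - 9)² = (250 - 9)² = 241² = 58081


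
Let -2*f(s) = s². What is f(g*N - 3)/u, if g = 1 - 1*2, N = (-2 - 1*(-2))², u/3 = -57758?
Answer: 3/115516 ≈ 2.5970e-5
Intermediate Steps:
u = -173274 (u = 3*(-57758) = -173274)
N = 0 (N = (-2 + 2)² = 0² = 0)
g = -1 (g = 1 - 2 = -1)
f(s) = -s²/2
f(g*N - 3)/u = -(-1*0 - 3)²/2/(-173274) = -(0 - 3)²/2*(-1/173274) = -½*(-3)²*(-1/173274) = -½*9*(-1/173274) = -9/2*(-1/173274) = 3/115516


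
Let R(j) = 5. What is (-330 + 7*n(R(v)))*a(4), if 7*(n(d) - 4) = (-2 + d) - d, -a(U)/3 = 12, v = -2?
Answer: 10944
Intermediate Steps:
a(U) = -36 (a(U) = -3*12 = -36)
n(d) = 26/7 (n(d) = 4 + ((-2 + d) - d)/7 = 4 + (1/7)*(-2) = 4 - 2/7 = 26/7)
(-330 + 7*n(R(v)))*a(4) = (-330 + 7*(26/7))*(-36) = (-330 + 26)*(-36) = -304*(-36) = 10944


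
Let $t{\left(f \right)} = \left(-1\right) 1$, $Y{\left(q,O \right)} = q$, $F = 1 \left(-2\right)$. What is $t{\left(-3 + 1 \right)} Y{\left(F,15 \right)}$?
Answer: $2$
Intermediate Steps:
$F = -2$
$t{\left(f \right)} = -1$
$t{\left(-3 + 1 \right)} Y{\left(F,15 \right)} = \left(-1\right) \left(-2\right) = 2$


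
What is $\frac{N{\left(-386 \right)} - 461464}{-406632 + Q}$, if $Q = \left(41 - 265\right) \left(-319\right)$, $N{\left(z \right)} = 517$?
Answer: $\frac{460947}{335176} \approx 1.3752$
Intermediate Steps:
$Q = 71456$ ($Q = \left(-224\right) \left(-319\right) = 71456$)
$\frac{N{\left(-386 \right)} - 461464}{-406632 + Q} = \frac{517 - 461464}{-406632 + 71456} = - \frac{460947}{-335176} = \left(-460947\right) \left(- \frac{1}{335176}\right) = \frac{460947}{335176}$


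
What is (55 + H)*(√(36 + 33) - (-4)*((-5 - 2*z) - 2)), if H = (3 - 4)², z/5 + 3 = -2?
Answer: 9632 + 56*√69 ≈ 10097.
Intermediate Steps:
z = -25 (z = -15 + 5*(-2) = -15 - 10 = -25)
H = 1 (H = (-1)² = 1)
(55 + H)*(√(36 + 33) - (-4)*((-5 - 2*z) - 2)) = (55 + 1)*(√(36 + 33) - (-4)*((-5 - 2*(-25)) - 2)) = 56*(√69 - (-4)*((-5 + 50) - 2)) = 56*(√69 - (-4)*(45 - 2)) = 56*(√69 - (-4)*43) = 56*(√69 - 1*(-172)) = 56*(√69 + 172) = 56*(172 + √69) = 9632 + 56*√69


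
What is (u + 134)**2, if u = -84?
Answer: 2500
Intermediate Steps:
(u + 134)**2 = (-84 + 134)**2 = 50**2 = 2500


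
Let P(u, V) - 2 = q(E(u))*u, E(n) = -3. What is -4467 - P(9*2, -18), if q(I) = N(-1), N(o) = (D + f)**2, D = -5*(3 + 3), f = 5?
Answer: -15719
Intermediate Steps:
D = -30 (D = -5*6 = -30)
N(o) = 625 (N(o) = (-30 + 5)**2 = (-25)**2 = 625)
q(I) = 625
P(u, V) = 2 + 625*u
-4467 - P(9*2, -18) = -4467 - (2 + 625*(9*2)) = -4467 - (2 + 625*18) = -4467 - (2 + 11250) = -4467 - 1*11252 = -4467 - 11252 = -15719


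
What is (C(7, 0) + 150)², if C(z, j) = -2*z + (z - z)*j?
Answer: 18496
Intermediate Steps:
C(z, j) = -2*z (C(z, j) = -2*z + 0*j = -2*z + 0 = -2*z)
(C(7, 0) + 150)² = (-2*7 + 150)² = (-14 + 150)² = 136² = 18496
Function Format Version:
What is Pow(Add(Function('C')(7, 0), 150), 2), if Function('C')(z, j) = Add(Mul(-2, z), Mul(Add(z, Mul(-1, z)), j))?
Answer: 18496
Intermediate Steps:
Function('C')(z, j) = Mul(-2, z) (Function('C')(z, j) = Add(Mul(-2, z), Mul(0, j)) = Add(Mul(-2, z), 0) = Mul(-2, z))
Pow(Add(Function('C')(7, 0), 150), 2) = Pow(Add(Mul(-2, 7), 150), 2) = Pow(Add(-14, 150), 2) = Pow(136, 2) = 18496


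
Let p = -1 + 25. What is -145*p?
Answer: -3480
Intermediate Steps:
p = 24
-145*p = -145*24 = -3480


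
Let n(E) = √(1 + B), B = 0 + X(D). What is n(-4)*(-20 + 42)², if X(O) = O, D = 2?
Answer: 484*√3 ≈ 838.31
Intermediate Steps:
B = 2 (B = 0 + 2 = 2)
n(E) = √3 (n(E) = √(1 + 2) = √3)
n(-4)*(-20 + 42)² = √3*(-20 + 42)² = √3*22² = √3*484 = 484*√3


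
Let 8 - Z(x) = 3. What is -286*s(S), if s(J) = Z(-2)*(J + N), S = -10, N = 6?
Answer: 5720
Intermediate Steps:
Z(x) = 5 (Z(x) = 8 - 1*3 = 8 - 3 = 5)
s(J) = 30 + 5*J (s(J) = 5*(J + 6) = 5*(6 + J) = 30 + 5*J)
-286*s(S) = -286*(30 + 5*(-10)) = -286*(30 - 50) = -286*(-20) = 5720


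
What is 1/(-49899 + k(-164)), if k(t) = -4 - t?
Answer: -1/49739 ≈ -2.0105e-5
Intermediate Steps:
1/(-49899 + k(-164)) = 1/(-49899 + (-4 - 1*(-164))) = 1/(-49899 + (-4 + 164)) = 1/(-49899 + 160) = 1/(-49739) = -1/49739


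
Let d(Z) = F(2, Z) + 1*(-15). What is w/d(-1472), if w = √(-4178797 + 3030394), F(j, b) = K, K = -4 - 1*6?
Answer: -I*√1148403/25 ≈ -42.865*I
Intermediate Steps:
K = -10 (K = -4 - 6 = -10)
F(j, b) = -10
w = I*√1148403 (w = √(-1148403) = I*√1148403 ≈ 1071.6*I)
d(Z) = -25 (d(Z) = -10 + 1*(-15) = -10 - 15 = -25)
w/d(-1472) = (I*√1148403)/(-25) = (I*√1148403)*(-1/25) = -I*√1148403/25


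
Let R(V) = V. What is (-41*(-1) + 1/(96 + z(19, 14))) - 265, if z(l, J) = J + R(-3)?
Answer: -23967/107 ≈ -223.99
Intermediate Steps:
z(l, J) = -3 + J (z(l, J) = J - 3 = -3 + J)
(-41*(-1) + 1/(96 + z(19, 14))) - 265 = (-41*(-1) + 1/(96 + (-3 + 14))) - 265 = (41 + 1/(96 + 11)) - 265 = (41 + 1/107) - 265 = 4388/107 - 265 = -23967/107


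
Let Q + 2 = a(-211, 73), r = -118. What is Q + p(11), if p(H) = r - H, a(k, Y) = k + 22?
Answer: -320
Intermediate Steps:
a(k, Y) = 22 + k
p(H) = -118 - H
Q = -191 (Q = -2 + (22 - 211) = -2 - 189 = -191)
Q + p(11) = -191 + (-118 - 1*11) = -191 + (-118 - 11) = -191 - 129 = -320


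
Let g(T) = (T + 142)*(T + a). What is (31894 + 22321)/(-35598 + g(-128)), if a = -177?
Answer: -54215/39868 ≈ -1.3599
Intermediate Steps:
g(T) = (-177 + T)*(142 + T) (g(T) = (T + 142)*(T - 177) = (142 + T)*(-177 + T) = (-177 + T)*(142 + T))
(31894 + 22321)/(-35598 + g(-128)) = (31894 + 22321)/(-35598 + (-25134 + (-128)² - 35*(-128))) = 54215/(-35598 + (-25134 + 16384 + 4480)) = 54215/(-35598 - 4270) = 54215/(-39868) = 54215*(-1/39868) = -54215/39868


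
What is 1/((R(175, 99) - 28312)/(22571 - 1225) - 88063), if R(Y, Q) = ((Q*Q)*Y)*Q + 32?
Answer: -21346/1710018753 ≈ -1.2483e-5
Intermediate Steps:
R(Y, Q) = 32 + Y*Q³ (R(Y, Q) = (Q²*Y)*Q + 32 = (Y*Q²)*Q + 32 = Y*Q³ + 32 = 32 + Y*Q³)
1/((R(175, 99) - 28312)/(22571 - 1225) - 88063) = 1/(((32 + 175*99³) - 28312)/(22571 - 1225) - 88063) = 1/(((32 + 175*970299) - 28312)/21346 - 88063) = 1/(((32 + 169802325) - 28312)*(1/21346) - 88063) = 1/((169802357 - 28312)*(1/21346) - 88063) = 1/(169774045*(1/21346) - 88063) = 1/(169774045/21346 - 88063) = 1/(-1710018753/21346) = -21346/1710018753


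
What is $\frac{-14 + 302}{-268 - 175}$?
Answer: $- \frac{288}{443} \approx -0.65011$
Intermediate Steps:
$\frac{-14 + 302}{-268 - 175} = \frac{288}{-443} = 288 \left(- \frac{1}{443}\right) = - \frac{288}{443}$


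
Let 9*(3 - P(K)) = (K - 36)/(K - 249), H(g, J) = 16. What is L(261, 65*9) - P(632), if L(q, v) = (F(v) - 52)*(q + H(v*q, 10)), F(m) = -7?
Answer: -56344066/3447 ≈ -16346.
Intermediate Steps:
P(K) = 3 - (-36 + K)/(9*(-249 + K)) (P(K) = 3 - (K - 36)/(9*(K - 249)) = 3 - (-36 + K)/(9*(-249 + K)))
L(q, v) = -944 - 59*q (L(q, v) = (-7 - 52)*(q + 16) = -59*(16 + q) = -944 - 59*q)
L(261, 65*9) - P(632) = (-944 - 59*261) - (-6687 + 26*632)/(9*(-249 + 632)) = (-944 - 15399) - (-6687 + 16432)/(9*383) = -16343 - 9745/(9*383) = -16343 - 1*9745/3447 = -16343 - 9745/3447 = -56344066/3447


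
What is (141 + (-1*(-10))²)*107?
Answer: 25787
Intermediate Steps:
(141 + (-1*(-10))²)*107 = (141 + 10²)*107 = (141 + 100)*107 = 241*107 = 25787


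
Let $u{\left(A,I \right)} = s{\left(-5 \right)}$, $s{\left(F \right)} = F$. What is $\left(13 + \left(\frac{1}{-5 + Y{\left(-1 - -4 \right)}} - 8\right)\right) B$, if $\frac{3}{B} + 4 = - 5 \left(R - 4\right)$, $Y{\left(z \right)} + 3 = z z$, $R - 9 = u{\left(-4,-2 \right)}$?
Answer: $- \frac{9}{2} \approx -4.5$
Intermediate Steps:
$u{\left(A,I \right)} = -5$
$R = 4$ ($R = 9 - 5 = 4$)
$Y{\left(z \right)} = -3 + z^{2}$ ($Y{\left(z \right)} = -3 + z z = -3 + z^{2}$)
$B = - \frac{3}{4}$ ($B = \frac{3}{-4 - 5 \left(4 - 4\right)} = \frac{3}{-4 - 0} = \frac{3}{-4 + 0} = \frac{3}{-4} = 3 \left(- \frac{1}{4}\right) = - \frac{3}{4} \approx -0.75$)
$\left(13 + \left(\frac{1}{-5 + Y{\left(-1 - -4 \right)}} - 8\right)\right) B = \left(13 + \left(\frac{1}{-5 - \left(3 - \left(-1 - -4\right)^{2}\right)} - 8\right)\right) \left(- \frac{3}{4}\right) = \left(13 - \left(8 - \frac{1}{-5 - \left(3 - \left(-1 + 4\right)^{2}\right)}\right)\right) \left(- \frac{3}{4}\right) = \left(13 - \left(8 - \frac{1}{-5 - \left(3 - 3^{2}\right)}\right)\right) \left(- \frac{3}{4}\right) = \left(13 - \left(8 - \frac{1}{-5 + \left(-3 + 9\right)}\right)\right) \left(- \frac{3}{4}\right) = \left(13 - \left(8 - \frac{1}{-5 + 6}\right)\right) \left(- \frac{3}{4}\right) = \left(13 - \left(8 - 1^{-1}\right)\right) \left(- \frac{3}{4}\right) = \left(13 + \left(1 - 8\right)\right) \left(- \frac{3}{4}\right) = \left(13 - 7\right) \left(- \frac{3}{4}\right) = 6 \left(- \frac{3}{4}\right) = - \frac{9}{2}$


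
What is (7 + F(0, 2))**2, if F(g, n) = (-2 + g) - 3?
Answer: 4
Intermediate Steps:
F(g, n) = -5 + g
(7 + F(0, 2))**2 = (7 + (-5 + 0))**2 = (7 - 5)**2 = 2**2 = 4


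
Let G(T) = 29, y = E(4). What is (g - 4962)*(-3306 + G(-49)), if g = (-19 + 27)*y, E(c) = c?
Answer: 16155610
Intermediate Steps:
y = 4
g = 32 (g = (-19 + 27)*4 = 8*4 = 32)
(g - 4962)*(-3306 + G(-49)) = (32 - 4962)*(-3306 + 29) = -4930*(-3277) = 16155610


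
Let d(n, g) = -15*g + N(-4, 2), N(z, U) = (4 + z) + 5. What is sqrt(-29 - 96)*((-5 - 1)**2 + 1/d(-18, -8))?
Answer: 4501*I*sqrt(5)/25 ≈ 402.58*I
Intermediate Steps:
N(z, U) = 9 + z
d(n, g) = 5 - 15*g (d(n, g) = -15*g + (9 - 4) = -15*g + 5 = 5 - 15*g)
sqrt(-29 - 96)*((-5 - 1)**2 + 1/d(-18, -8)) = sqrt(-29 - 96)*((-5 - 1)**2 + 1/(5 - 15*(-8))) = sqrt(-125)*((-6)**2 + 1/(5 + 120)) = (5*I*sqrt(5))*(36 + 1/125) = (5*I*sqrt(5))*(4501/125) = 4501*I*sqrt(5)/25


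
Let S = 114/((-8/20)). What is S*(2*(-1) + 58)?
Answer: -15960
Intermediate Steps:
S = -285 (S = 114/((-8*1/20)) = 114/(-⅖) = 114*(-5/2) = -285)
S*(2*(-1) + 58) = -285*(2*(-1) + 58) = -285*(-2 + 58) = -285*56 = -15960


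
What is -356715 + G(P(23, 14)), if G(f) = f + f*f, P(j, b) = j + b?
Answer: -355309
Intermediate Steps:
P(j, b) = b + j
G(f) = f + f²
-356715 + G(P(23, 14)) = -356715 + (14 + 23)*(1 + (14 + 23)) = -356715 + 37*(1 + 37) = -356715 + 37*38 = -356715 + 1406 = -355309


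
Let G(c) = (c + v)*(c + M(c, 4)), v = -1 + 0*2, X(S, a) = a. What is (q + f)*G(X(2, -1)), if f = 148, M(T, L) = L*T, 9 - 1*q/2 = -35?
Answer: 2360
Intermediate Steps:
q = 88 (q = 18 - 2*(-35) = 18 + 70 = 88)
v = -1 (v = -1 + 0 = -1)
G(c) = 5*c*(-1 + c) (G(c) = (c - 1)*(c + 4*c) = (-1 + c)*(5*c) = 5*c*(-1 + c))
(q + f)*G(X(2, -1)) = (88 + 148)*(5*(-1)*(-1 - 1)) = 236*(5*(-1)*(-2)) = 236*10 = 2360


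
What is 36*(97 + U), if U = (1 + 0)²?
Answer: 3528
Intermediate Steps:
U = 1 (U = 1² = 1)
36*(97 + U) = 36*(97 + 1) = 36*98 = 3528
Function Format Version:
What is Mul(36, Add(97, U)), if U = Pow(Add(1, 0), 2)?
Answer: 3528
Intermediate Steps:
U = 1 (U = Pow(1, 2) = 1)
Mul(36, Add(97, U)) = Mul(36, Add(97, 1)) = Mul(36, 98) = 3528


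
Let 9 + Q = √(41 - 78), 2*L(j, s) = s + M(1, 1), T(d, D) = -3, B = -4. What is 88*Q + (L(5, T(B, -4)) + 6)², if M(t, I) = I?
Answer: -767 + 88*I*√37 ≈ -767.0 + 535.28*I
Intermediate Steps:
L(j, s) = ½ + s/2 (L(j, s) = (s + 1)/2 = (1 + s)/2 = ½ + s/2)
Q = -9 + I*√37 (Q = -9 + √(41 - 78) = -9 + √(-37) = -9 + I*√37 ≈ -9.0 + 6.0828*I)
88*Q + (L(5, T(B, -4)) + 6)² = 88*(-9 + I*√37) + ((½ + (½)*(-3)) + 6)² = (-792 + 88*I*√37) + ((½ - 3/2) + 6)² = (-792 + 88*I*√37) + (-1 + 6)² = (-792 + 88*I*√37) + 5² = (-792 + 88*I*√37) + 25 = -767 + 88*I*√37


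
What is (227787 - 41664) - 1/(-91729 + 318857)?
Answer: 42273744743/227128 ≈ 1.8612e+5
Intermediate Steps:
(227787 - 41664) - 1/(-91729 + 318857) = 186123 - 1/227128 = 42273744743/227128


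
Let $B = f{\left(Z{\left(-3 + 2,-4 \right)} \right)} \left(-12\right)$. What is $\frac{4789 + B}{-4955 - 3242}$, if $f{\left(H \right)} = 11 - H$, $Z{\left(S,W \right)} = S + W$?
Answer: $- \frac{4597}{8197} \approx -0.56081$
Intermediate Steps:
$B = -192$ ($B = \left(11 - \left(\left(-3 + 2\right) - 4\right)\right) \left(-12\right) = \left(11 - \left(-1 - 4\right)\right) \left(-12\right) = \left(11 - -5\right) \left(-12\right) = \left(11 + 5\right) \left(-12\right) = 16 \left(-12\right) = -192$)
$\frac{4789 + B}{-4955 - 3242} = \frac{4789 - 192}{-4955 - 3242} = \frac{4597}{-8197} = 4597 \left(- \frac{1}{8197}\right) = - \frac{4597}{8197}$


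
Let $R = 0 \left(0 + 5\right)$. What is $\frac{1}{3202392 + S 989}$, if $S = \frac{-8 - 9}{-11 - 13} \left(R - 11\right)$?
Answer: $\frac{24}{76672465} \approx 3.1302 \cdot 10^{-7}$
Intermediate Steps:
$R = 0$ ($R = 0 \cdot 5 = 0$)
$S = - \frac{187}{24}$ ($S = \frac{-8 - 9}{-11 - 13} \left(0 - 11\right) = - \frac{17}{-24} \left(-11\right) = \left(-17\right) \left(- \frac{1}{24}\right) \left(-11\right) = \frac{17}{24} \left(-11\right) = - \frac{187}{24} \approx -7.7917$)
$\frac{1}{3202392 + S 989} = \frac{1}{3202392 - \frac{184943}{24}} = \frac{1}{\frac{76672465}{24}} = \frac{24}{76672465}$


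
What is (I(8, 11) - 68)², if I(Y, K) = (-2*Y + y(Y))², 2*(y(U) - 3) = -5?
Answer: 474721/16 ≈ 29670.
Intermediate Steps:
y(U) = ½ (y(U) = 3 + (½)*(-5) = 3 - 5/2 = ½)
I(Y, K) = (½ - 2*Y)² (I(Y, K) = (-2*Y + ½)² = (½ - 2*Y)²)
(I(8, 11) - 68)² = ((-1 + 4*8)²/4 - 68)² = ((-1 + 32)²/4 - 68)² = ((¼)*31² - 68)² = ((¼)*961 - 68)² = (961/4 - 68)² = (689/4)² = 474721/16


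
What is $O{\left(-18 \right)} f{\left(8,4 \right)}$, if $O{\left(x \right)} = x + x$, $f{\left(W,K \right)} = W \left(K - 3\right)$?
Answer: $-288$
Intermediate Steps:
$f{\left(W,K \right)} = W \left(-3 + K\right)$
$O{\left(x \right)} = 2 x$
$O{\left(-18 \right)} f{\left(8,4 \right)} = 2 \left(-18\right) 8 \left(-3 + 4\right) = - 36 \cdot 8 \cdot 1 = \left(-36\right) 8 = -288$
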